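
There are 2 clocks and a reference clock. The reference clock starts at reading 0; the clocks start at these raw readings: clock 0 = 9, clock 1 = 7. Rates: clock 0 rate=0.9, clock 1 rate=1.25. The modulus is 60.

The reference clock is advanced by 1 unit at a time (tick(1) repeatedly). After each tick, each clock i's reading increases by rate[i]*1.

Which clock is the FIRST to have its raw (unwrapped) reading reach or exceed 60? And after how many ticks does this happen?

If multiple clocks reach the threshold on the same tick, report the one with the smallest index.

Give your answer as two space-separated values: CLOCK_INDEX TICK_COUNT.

Answer: 1 43

Derivation:
clock 0: start=9, rate=0.9, needs 60-9 = 51; ticks = ceil(51/0.9) = ceil(56.6667) = 57; reading at tick 57 = 9 + 0.9*57 = 60.3000
clock 1: start=7, rate=1.25, needs 60-7 = 53; ticks = ceil(53/1.25) = ceil(42.4000) = 43; reading at tick 43 = 7 + 1.25*43 = 60.7500
Minimum tick count = 43; winners = [1]; smallest index = 1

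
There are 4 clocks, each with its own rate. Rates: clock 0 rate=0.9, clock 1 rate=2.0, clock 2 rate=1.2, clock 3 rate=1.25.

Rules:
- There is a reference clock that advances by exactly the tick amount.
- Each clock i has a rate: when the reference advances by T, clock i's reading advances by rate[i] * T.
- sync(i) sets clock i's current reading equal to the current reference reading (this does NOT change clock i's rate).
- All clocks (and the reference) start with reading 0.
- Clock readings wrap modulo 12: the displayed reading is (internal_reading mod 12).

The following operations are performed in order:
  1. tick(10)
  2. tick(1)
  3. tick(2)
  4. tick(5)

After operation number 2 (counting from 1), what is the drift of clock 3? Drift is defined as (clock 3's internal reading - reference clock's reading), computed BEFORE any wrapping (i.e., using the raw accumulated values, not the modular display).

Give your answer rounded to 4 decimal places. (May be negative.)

After op 1 tick(10): ref=10.0000 raw=[9.0000 20.0000 12.0000 12.5000]
After op 2 tick(1): ref=11.0000 raw=[9.9000 22.0000 13.2000 13.7500]
Drift of clock 3 after op 2: 13.7500 - 11.0000 = 2.7500

Answer: 2.7500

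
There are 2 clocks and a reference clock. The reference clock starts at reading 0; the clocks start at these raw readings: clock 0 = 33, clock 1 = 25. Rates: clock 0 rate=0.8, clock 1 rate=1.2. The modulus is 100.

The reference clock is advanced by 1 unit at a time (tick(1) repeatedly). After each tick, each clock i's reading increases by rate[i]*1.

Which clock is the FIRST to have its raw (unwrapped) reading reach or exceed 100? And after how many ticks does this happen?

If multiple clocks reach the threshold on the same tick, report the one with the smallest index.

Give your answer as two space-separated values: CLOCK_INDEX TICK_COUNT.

clock 0: start=33, rate=0.8, needs 100-33 = 67; ticks = ceil(67/0.8) = ceil(83.7500) = 84; reading at tick 84 = 33 + 0.8*84 = 100.2000
clock 1: start=25, rate=1.2, needs 100-25 = 75; ticks = ceil(75/1.2) = ceil(62.5000) = 63; reading at tick 63 = 25 + 1.2*63 = 100.6000
Minimum tick count = 63; winners = [1]; smallest index = 1

Answer: 1 63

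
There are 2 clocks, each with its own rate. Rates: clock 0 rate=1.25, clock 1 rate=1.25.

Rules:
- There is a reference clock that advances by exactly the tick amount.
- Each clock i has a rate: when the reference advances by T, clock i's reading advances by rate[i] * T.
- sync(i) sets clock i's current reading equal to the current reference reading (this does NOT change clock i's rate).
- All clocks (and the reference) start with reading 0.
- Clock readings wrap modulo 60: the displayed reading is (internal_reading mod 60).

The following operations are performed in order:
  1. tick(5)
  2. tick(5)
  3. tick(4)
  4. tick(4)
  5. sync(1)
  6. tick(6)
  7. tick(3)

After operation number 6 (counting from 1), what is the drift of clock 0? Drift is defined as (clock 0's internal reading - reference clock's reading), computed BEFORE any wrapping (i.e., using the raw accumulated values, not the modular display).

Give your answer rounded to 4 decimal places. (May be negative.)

After op 1 tick(5): ref=5.0000 raw=[6.2500 6.2500]
After op 2 tick(5): ref=10.0000 raw=[12.5000 12.5000]
After op 3 tick(4): ref=14.0000 raw=[17.5000 17.5000]
After op 4 tick(4): ref=18.0000 raw=[22.5000 22.5000]
After op 5 sync(1): ref=18.0000 raw=[22.5000 18.0000]
After op 6 tick(6): ref=24.0000 raw=[30.0000 25.5000]
Drift of clock 0 after op 6: 30.0000 - 24.0000 = 6.0000

Answer: 6.0000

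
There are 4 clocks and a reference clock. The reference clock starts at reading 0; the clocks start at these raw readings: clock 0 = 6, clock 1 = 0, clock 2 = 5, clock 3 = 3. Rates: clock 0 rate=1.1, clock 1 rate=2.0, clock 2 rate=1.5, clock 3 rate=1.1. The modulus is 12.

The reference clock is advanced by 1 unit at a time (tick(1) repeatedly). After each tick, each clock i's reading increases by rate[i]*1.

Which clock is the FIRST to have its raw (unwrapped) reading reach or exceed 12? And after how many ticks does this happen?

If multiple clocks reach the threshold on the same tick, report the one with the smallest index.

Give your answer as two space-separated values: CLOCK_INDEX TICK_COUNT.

Answer: 2 5

Derivation:
clock 0: start=6, rate=1.1, needs 12-6 = 6; ticks = ceil(6/1.1) = ceil(5.4545) = 6; reading at tick 6 = 6 + 1.1*6 = 12.6000
clock 1: start=0, rate=2.0, needs 12-0 = 12; ticks = ceil(12/2.0) = ceil(6.0000) = 6; reading at tick 6 = 0 + 2.0*6 = 12.0000
clock 2: start=5, rate=1.5, needs 12-5 = 7; ticks = ceil(7/1.5) = ceil(4.6667) = 5; reading at tick 5 = 5 + 1.5*5 = 12.5000
clock 3: start=3, rate=1.1, needs 12-3 = 9; ticks = ceil(9/1.1) = ceil(8.1818) = 9; reading at tick 9 = 3 + 1.1*9 = 12.9000
Minimum tick count = 5; winners = [2]; smallest index = 2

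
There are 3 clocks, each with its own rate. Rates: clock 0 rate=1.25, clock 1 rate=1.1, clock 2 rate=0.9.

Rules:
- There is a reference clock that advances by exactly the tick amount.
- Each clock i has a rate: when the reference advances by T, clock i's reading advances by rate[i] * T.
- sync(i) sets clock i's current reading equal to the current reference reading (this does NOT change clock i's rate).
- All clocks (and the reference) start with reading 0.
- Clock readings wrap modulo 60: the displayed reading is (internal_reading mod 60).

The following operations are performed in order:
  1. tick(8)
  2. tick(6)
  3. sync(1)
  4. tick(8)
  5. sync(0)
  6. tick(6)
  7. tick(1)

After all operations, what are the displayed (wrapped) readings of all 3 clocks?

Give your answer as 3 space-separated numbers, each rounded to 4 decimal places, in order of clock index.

Answer: 30.7500 30.5000 26.1000

Derivation:
After op 1 tick(8): ref=8.0000 raw=[10.0000 8.8000 7.2000]
After op 2 tick(6): ref=14.0000 raw=[17.5000 15.4000 12.6000]
After op 3 sync(1): ref=14.0000 raw=[17.5000 14.0000 12.6000]
After op 4 tick(8): ref=22.0000 raw=[27.5000 22.8000 19.8000]
After op 5 sync(0): ref=22.0000 raw=[22.0000 22.8000 19.8000]
After op 6 tick(6): ref=28.0000 raw=[29.5000 29.4000 25.2000]
After op 7 tick(1): ref=29.0000 raw=[30.7500 30.5000 26.1000]
Wrap final raw readings (mod 60): 30.7500 mod 60 = 30.7500; 30.5000 mod 60 = 30.5000; 26.1000 mod 60 = 26.1000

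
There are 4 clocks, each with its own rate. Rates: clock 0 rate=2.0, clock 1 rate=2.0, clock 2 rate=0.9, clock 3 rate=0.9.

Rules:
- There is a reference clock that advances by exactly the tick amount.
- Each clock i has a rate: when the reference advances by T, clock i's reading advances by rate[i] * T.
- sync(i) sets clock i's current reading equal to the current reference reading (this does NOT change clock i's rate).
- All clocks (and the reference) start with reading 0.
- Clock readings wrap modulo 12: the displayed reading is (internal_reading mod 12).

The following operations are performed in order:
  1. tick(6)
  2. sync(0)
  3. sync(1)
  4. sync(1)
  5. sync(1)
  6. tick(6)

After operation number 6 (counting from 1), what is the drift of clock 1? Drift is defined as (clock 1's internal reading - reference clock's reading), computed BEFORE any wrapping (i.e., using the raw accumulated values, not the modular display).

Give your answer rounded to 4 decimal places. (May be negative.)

After op 1 tick(6): ref=6.0000 raw=[12.0000 12.0000 5.4000 5.4000]
After op 2 sync(0): ref=6.0000 raw=[6.0000 12.0000 5.4000 5.4000]
After op 3 sync(1): ref=6.0000 raw=[6.0000 6.0000 5.4000 5.4000]
After op 4 sync(1): ref=6.0000 raw=[6.0000 6.0000 5.4000 5.4000]
After op 5 sync(1): ref=6.0000 raw=[6.0000 6.0000 5.4000 5.4000]
After op 6 tick(6): ref=12.0000 raw=[18.0000 18.0000 10.8000 10.8000]
Drift of clock 1 after op 6: 18.0000 - 12.0000 = 6.0000

Answer: 6.0000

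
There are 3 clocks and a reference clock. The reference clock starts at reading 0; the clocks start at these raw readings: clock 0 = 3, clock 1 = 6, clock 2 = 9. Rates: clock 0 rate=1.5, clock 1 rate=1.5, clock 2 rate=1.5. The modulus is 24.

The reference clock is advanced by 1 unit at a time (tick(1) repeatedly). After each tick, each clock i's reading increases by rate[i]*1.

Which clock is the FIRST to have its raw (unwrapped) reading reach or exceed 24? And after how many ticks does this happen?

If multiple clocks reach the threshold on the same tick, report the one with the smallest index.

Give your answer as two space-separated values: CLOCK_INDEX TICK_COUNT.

Answer: 2 10

Derivation:
clock 0: start=3, rate=1.5, needs 24-3 = 21; ticks = ceil(21/1.5) = ceil(14.0000) = 14; reading at tick 14 = 3 + 1.5*14 = 24.0000
clock 1: start=6, rate=1.5, needs 24-6 = 18; ticks = ceil(18/1.5) = ceil(12.0000) = 12; reading at tick 12 = 6 + 1.5*12 = 24.0000
clock 2: start=9, rate=1.5, needs 24-9 = 15; ticks = ceil(15/1.5) = ceil(10.0000) = 10; reading at tick 10 = 9 + 1.5*10 = 24.0000
Minimum tick count = 10; winners = [2]; smallest index = 2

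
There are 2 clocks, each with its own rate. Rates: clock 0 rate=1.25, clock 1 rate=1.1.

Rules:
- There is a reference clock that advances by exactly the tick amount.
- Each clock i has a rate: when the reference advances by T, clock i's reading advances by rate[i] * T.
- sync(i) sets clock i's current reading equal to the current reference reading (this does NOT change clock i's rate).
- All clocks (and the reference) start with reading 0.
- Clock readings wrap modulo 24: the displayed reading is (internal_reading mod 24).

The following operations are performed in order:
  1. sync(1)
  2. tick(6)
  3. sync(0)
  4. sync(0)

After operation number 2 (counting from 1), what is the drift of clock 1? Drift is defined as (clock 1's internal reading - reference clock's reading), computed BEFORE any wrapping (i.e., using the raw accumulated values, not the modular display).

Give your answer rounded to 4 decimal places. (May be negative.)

After op 1 sync(1): ref=0.0000 raw=[0.0000 0.0000]
After op 2 tick(6): ref=6.0000 raw=[7.5000 6.6000]
Drift of clock 1 after op 2: 6.6000 - 6.0000 = 0.6000

Answer: 0.6000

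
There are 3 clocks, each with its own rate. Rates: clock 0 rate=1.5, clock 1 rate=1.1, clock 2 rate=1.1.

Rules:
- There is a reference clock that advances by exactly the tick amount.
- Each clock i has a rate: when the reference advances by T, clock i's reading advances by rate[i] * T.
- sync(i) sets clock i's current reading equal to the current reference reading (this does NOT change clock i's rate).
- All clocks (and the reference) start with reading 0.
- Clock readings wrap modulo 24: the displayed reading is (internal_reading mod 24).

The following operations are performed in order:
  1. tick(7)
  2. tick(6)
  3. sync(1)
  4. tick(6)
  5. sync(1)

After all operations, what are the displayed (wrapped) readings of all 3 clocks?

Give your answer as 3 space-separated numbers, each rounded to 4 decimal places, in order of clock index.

After op 1 tick(7): ref=7.0000 raw=[10.5000 7.7000 7.7000]
After op 2 tick(6): ref=13.0000 raw=[19.5000 14.3000 14.3000]
After op 3 sync(1): ref=13.0000 raw=[19.5000 13.0000 14.3000]
After op 4 tick(6): ref=19.0000 raw=[28.5000 19.6000 20.9000]
After op 5 sync(1): ref=19.0000 raw=[28.5000 19.0000 20.9000]
Wrap final raw readings (mod 24): 28.5000 mod 24 = 4.5000; 19.0000 mod 24 = 19.0000; 20.9000 mod 24 = 20.9000

Answer: 4.5000 19.0000 20.9000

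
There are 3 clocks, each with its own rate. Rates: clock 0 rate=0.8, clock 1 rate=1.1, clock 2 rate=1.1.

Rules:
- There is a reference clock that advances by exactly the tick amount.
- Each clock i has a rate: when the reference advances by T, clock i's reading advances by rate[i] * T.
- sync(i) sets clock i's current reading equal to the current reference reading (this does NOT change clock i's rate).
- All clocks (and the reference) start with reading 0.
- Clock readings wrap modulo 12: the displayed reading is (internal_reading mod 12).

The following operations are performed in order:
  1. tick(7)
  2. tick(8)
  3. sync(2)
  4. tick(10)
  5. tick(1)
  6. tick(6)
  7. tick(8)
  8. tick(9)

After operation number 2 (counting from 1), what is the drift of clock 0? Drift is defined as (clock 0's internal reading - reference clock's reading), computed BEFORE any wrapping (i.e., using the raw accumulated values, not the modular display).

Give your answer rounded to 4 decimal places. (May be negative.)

After op 1 tick(7): ref=7.0000 raw=[5.6000 7.7000 7.7000]
After op 2 tick(8): ref=15.0000 raw=[12.0000 16.5000 16.5000]
Drift of clock 0 after op 2: 12.0000 - 15.0000 = -3.0000

Answer: -3.0000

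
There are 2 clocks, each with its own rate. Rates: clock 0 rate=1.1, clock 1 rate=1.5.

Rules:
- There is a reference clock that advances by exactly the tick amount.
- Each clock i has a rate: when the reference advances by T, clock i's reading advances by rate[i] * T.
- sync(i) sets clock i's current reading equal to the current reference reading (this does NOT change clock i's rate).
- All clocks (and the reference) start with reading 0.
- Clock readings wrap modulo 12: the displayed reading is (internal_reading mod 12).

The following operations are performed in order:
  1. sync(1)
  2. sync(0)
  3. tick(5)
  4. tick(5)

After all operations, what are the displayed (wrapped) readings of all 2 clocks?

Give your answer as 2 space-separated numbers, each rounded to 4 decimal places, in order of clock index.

After op 1 sync(1): ref=0.0000 raw=[0.0000 0.0000]
After op 2 sync(0): ref=0.0000 raw=[0.0000 0.0000]
After op 3 tick(5): ref=5.0000 raw=[5.5000 7.5000]
After op 4 tick(5): ref=10.0000 raw=[11.0000 15.0000]
Wrap final raw readings (mod 12): 11.0000 mod 12 = 11.0000; 15.0000 mod 12 = 3.0000

Answer: 11.0000 3.0000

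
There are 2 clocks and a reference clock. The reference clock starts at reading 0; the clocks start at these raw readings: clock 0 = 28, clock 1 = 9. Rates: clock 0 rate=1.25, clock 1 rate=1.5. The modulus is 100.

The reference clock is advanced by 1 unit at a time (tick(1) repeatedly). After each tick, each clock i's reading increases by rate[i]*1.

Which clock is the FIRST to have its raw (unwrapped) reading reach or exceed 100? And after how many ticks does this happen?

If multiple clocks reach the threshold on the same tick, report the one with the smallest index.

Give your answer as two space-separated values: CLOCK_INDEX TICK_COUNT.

clock 0: start=28, rate=1.25, needs 100-28 = 72; ticks = ceil(72/1.25) = ceil(57.6000) = 58; reading at tick 58 = 28 + 1.25*58 = 100.5000
clock 1: start=9, rate=1.5, needs 100-9 = 91; ticks = ceil(91/1.5) = ceil(60.6667) = 61; reading at tick 61 = 9 + 1.5*61 = 100.5000
Minimum tick count = 58; winners = [0]; smallest index = 0

Answer: 0 58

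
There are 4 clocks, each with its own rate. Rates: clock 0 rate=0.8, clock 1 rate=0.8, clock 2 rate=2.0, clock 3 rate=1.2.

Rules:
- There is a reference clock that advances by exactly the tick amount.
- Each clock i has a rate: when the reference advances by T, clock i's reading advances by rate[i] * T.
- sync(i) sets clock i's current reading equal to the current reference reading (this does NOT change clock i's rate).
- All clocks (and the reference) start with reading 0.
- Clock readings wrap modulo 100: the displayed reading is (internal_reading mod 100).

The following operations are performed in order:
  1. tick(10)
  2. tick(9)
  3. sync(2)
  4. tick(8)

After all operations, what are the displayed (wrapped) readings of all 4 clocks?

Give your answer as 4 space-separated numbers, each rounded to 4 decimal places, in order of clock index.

Answer: 21.6000 21.6000 35.0000 32.4000

Derivation:
After op 1 tick(10): ref=10.0000 raw=[8.0000 8.0000 20.0000 12.0000]
After op 2 tick(9): ref=19.0000 raw=[15.2000 15.2000 38.0000 22.8000]
After op 3 sync(2): ref=19.0000 raw=[15.2000 15.2000 19.0000 22.8000]
After op 4 tick(8): ref=27.0000 raw=[21.6000 21.6000 35.0000 32.4000]
Wrap final raw readings (mod 100): 21.6000 mod 100 = 21.6000; 21.6000 mod 100 = 21.6000; 35.0000 mod 100 = 35.0000; 32.4000 mod 100 = 32.4000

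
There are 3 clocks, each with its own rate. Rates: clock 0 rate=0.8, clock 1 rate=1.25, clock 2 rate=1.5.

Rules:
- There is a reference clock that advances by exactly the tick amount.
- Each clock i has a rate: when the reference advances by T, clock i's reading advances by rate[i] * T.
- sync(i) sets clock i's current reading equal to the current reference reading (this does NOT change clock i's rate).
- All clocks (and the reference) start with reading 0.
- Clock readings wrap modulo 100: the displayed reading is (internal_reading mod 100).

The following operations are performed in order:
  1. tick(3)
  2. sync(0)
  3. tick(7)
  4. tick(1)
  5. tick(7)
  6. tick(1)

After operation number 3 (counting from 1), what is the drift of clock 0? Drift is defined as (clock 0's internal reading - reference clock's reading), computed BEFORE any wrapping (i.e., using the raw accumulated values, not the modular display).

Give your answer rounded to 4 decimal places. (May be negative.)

After op 1 tick(3): ref=3.0000 raw=[2.4000 3.7500 4.5000]
After op 2 sync(0): ref=3.0000 raw=[3.0000 3.7500 4.5000]
After op 3 tick(7): ref=10.0000 raw=[8.6000 12.5000 15.0000]
Drift of clock 0 after op 3: 8.6000 - 10.0000 = -1.4000

Answer: -1.4000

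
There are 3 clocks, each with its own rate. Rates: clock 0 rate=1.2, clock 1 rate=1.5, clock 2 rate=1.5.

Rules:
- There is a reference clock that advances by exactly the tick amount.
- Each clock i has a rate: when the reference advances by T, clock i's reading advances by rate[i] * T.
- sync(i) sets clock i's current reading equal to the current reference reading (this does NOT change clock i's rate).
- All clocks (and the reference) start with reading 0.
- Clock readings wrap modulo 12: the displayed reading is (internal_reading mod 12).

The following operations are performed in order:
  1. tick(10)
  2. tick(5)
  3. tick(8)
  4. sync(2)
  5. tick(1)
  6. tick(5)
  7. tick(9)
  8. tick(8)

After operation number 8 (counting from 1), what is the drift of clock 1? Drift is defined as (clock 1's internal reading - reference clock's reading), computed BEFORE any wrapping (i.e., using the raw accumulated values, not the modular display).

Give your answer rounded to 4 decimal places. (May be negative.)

Answer: 23.0000

Derivation:
After op 1 tick(10): ref=10.0000 raw=[12.0000 15.0000 15.0000]
After op 2 tick(5): ref=15.0000 raw=[18.0000 22.5000 22.5000]
After op 3 tick(8): ref=23.0000 raw=[27.6000 34.5000 34.5000]
After op 4 sync(2): ref=23.0000 raw=[27.6000 34.5000 23.0000]
After op 5 tick(1): ref=24.0000 raw=[28.8000 36.0000 24.5000]
After op 6 tick(5): ref=29.0000 raw=[34.8000 43.5000 32.0000]
After op 7 tick(9): ref=38.0000 raw=[45.6000 57.0000 45.5000]
After op 8 tick(8): ref=46.0000 raw=[55.2000 69.0000 57.5000]
Drift of clock 1 after op 8: 69.0000 - 46.0000 = 23.0000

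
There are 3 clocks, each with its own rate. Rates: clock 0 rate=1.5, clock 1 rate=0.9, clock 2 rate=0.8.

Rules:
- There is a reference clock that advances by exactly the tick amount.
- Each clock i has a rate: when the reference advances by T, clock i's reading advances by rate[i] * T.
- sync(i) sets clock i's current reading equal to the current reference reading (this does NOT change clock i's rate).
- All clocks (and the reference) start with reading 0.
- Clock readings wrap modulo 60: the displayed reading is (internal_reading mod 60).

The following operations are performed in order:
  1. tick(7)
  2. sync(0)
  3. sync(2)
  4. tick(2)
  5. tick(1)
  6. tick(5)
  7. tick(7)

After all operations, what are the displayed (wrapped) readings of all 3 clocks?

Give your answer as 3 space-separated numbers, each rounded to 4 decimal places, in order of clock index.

After op 1 tick(7): ref=7.0000 raw=[10.5000 6.3000 5.6000]
After op 2 sync(0): ref=7.0000 raw=[7.0000 6.3000 5.6000]
After op 3 sync(2): ref=7.0000 raw=[7.0000 6.3000 7.0000]
After op 4 tick(2): ref=9.0000 raw=[10.0000 8.1000 8.6000]
After op 5 tick(1): ref=10.0000 raw=[11.5000 9.0000 9.4000]
After op 6 tick(5): ref=15.0000 raw=[19.0000 13.5000 13.4000]
After op 7 tick(7): ref=22.0000 raw=[29.5000 19.8000 19.0000]
Wrap final raw readings (mod 60): 29.5000 mod 60 = 29.5000; 19.8000 mod 60 = 19.8000; 19.0000 mod 60 = 19.0000

Answer: 29.5000 19.8000 19.0000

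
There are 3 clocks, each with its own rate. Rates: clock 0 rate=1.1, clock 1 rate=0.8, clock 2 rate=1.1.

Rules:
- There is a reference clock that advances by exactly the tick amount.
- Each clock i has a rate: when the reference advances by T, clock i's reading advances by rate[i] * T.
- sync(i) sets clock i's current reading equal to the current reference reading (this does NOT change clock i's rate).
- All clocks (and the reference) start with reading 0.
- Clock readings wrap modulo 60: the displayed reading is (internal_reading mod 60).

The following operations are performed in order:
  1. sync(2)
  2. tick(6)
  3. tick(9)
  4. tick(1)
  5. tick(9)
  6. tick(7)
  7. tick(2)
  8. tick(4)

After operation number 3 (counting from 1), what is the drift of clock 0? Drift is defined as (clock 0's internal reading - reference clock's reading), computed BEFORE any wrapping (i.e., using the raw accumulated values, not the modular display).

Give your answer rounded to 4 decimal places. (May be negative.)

Answer: 1.5000

Derivation:
After op 1 sync(2): ref=0.0000 raw=[0.0000 0.0000 0.0000]
After op 2 tick(6): ref=6.0000 raw=[6.6000 4.8000 6.6000]
After op 3 tick(9): ref=15.0000 raw=[16.5000 12.0000 16.5000]
Drift of clock 0 after op 3: 16.5000 - 15.0000 = 1.5000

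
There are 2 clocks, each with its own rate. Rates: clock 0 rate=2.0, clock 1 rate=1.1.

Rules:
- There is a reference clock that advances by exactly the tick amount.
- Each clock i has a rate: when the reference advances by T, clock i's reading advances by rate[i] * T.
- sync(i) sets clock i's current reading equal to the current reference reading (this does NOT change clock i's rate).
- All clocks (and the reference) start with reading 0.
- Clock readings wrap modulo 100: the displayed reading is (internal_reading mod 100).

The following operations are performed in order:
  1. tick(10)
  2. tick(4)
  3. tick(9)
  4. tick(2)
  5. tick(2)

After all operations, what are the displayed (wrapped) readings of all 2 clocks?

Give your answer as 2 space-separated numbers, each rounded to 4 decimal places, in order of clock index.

After op 1 tick(10): ref=10.0000 raw=[20.0000 11.0000]
After op 2 tick(4): ref=14.0000 raw=[28.0000 15.4000]
After op 3 tick(9): ref=23.0000 raw=[46.0000 25.3000]
After op 4 tick(2): ref=25.0000 raw=[50.0000 27.5000]
After op 5 tick(2): ref=27.0000 raw=[54.0000 29.7000]
Wrap final raw readings (mod 100): 54.0000 mod 100 = 54.0000; 29.7000 mod 100 = 29.7000

Answer: 54.0000 29.7000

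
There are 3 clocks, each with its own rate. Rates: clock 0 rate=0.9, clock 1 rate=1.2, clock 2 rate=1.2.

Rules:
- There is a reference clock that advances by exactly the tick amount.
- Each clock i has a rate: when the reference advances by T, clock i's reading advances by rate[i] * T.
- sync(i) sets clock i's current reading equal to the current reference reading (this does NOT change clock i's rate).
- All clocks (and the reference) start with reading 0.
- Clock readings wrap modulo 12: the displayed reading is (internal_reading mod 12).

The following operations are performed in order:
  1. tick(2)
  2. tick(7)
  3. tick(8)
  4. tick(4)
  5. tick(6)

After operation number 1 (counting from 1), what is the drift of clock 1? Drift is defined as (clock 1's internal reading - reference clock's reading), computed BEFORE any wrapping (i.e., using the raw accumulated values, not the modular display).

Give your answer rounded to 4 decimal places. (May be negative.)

After op 1 tick(2): ref=2.0000 raw=[1.8000 2.4000 2.4000]
Drift of clock 1 after op 1: 2.4000 - 2.0000 = 0.4000

Answer: 0.4000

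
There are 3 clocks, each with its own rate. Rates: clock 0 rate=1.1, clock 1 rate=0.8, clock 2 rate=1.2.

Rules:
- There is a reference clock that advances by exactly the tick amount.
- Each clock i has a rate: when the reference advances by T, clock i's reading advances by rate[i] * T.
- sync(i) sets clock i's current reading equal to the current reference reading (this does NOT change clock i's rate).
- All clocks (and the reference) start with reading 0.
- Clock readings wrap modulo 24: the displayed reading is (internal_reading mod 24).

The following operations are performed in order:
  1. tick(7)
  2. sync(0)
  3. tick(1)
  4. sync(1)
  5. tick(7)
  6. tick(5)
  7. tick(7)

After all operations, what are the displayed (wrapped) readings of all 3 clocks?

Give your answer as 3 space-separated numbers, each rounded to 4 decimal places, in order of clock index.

After op 1 tick(7): ref=7.0000 raw=[7.7000 5.6000 8.4000]
After op 2 sync(0): ref=7.0000 raw=[7.0000 5.6000 8.4000]
After op 3 tick(1): ref=8.0000 raw=[8.1000 6.4000 9.6000]
After op 4 sync(1): ref=8.0000 raw=[8.1000 8.0000 9.6000]
After op 5 tick(7): ref=15.0000 raw=[15.8000 13.6000 18.0000]
After op 6 tick(5): ref=20.0000 raw=[21.3000 17.6000 24.0000]
After op 7 tick(7): ref=27.0000 raw=[29.0000 23.2000 32.4000]
Wrap final raw readings (mod 24): 29.0000 mod 24 = 5.0000; 23.2000 mod 24 = 23.2000; 32.4000 mod 24 = 8.4000

Answer: 5.0000 23.2000 8.4000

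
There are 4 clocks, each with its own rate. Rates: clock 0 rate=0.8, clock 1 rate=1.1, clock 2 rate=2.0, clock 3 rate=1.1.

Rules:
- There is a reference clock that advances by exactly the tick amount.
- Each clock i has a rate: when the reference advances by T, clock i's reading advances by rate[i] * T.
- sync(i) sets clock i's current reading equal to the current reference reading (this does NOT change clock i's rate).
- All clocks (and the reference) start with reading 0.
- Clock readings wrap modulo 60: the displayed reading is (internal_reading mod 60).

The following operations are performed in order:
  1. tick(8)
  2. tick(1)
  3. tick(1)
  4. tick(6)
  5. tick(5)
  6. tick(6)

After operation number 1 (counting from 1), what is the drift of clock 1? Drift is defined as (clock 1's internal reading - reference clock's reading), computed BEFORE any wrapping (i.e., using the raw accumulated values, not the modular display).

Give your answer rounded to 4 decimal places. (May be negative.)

After op 1 tick(8): ref=8.0000 raw=[6.4000 8.8000 16.0000 8.8000]
Drift of clock 1 after op 1: 8.8000 - 8.0000 = 0.8000

Answer: 0.8000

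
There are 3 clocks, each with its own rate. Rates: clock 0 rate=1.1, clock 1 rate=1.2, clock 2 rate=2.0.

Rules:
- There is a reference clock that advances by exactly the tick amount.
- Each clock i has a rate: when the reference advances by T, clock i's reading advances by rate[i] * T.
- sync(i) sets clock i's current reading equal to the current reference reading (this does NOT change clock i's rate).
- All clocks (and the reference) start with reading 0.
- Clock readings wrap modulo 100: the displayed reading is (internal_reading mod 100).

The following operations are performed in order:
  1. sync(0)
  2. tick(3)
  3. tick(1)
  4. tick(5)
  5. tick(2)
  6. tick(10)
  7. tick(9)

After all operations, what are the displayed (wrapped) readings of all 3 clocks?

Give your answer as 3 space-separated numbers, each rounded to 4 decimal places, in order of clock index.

After op 1 sync(0): ref=0.0000 raw=[0.0000 0.0000 0.0000]
After op 2 tick(3): ref=3.0000 raw=[3.3000 3.6000 6.0000]
After op 3 tick(1): ref=4.0000 raw=[4.4000 4.8000 8.0000]
After op 4 tick(5): ref=9.0000 raw=[9.9000 10.8000 18.0000]
After op 5 tick(2): ref=11.0000 raw=[12.1000 13.2000 22.0000]
After op 6 tick(10): ref=21.0000 raw=[23.1000 25.2000 42.0000]
After op 7 tick(9): ref=30.0000 raw=[33.0000 36.0000 60.0000]
Wrap final raw readings (mod 100): 33.0000 mod 100 = 33.0000; 36.0000 mod 100 = 36.0000; 60.0000 mod 100 = 60.0000

Answer: 33.0000 36.0000 60.0000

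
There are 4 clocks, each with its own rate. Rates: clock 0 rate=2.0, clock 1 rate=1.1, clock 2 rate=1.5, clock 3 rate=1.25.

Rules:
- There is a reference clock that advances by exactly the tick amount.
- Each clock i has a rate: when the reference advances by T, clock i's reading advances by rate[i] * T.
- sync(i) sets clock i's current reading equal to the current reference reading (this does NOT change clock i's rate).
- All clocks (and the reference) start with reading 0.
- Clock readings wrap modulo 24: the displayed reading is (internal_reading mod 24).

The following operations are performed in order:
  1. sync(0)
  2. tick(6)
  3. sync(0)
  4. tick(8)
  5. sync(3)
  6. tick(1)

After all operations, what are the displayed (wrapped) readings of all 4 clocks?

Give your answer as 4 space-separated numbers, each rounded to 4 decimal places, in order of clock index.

After op 1 sync(0): ref=0.0000 raw=[0.0000 0.0000 0.0000 0.0000]
After op 2 tick(6): ref=6.0000 raw=[12.0000 6.6000 9.0000 7.5000]
After op 3 sync(0): ref=6.0000 raw=[6.0000 6.6000 9.0000 7.5000]
After op 4 tick(8): ref=14.0000 raw=[22.0000 15.4000 21.0000 17.5000]
After op 5 sync(3): ref=14.0000 raw=[22.0000 15.4000 21.0000 14.0000]
After op 6 tick(1): ref=15.0000 raw=[24.0000 16.5000 22.5000 15.2500]
Wrap final raw readings (mod 24): 24.0000 mod 24 = 0.0000; 16.5000 mod 24 = 16.5000; 22.5000 mod 24 = 22.5000; 15.2500 mod 24 = 15.2500

Answer: 0.0000 16.5000 22.5000 15.2500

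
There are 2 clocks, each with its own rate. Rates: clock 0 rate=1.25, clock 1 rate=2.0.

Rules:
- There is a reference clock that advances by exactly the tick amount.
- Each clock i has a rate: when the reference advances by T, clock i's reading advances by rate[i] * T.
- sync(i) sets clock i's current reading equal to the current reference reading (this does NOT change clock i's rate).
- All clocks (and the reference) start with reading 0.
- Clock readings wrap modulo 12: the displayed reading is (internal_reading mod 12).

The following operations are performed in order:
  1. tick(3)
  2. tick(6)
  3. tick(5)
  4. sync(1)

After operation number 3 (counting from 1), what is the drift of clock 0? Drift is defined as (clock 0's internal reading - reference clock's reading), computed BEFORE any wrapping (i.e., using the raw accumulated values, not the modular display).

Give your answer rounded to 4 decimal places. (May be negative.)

After op 1 tick(3): ref=3.0000 raw=[3.7500 6.0000]
After op 2 tick(6): ref=9.0000 raw=[11.2500 18.0000]
After op 3 tick(5): ref=14.0000 raw=[17.5000 28.0000]
Drift of clock 0 after op 3: 17.5000 - 14.0000 = 3.5000

Answer: 3.5000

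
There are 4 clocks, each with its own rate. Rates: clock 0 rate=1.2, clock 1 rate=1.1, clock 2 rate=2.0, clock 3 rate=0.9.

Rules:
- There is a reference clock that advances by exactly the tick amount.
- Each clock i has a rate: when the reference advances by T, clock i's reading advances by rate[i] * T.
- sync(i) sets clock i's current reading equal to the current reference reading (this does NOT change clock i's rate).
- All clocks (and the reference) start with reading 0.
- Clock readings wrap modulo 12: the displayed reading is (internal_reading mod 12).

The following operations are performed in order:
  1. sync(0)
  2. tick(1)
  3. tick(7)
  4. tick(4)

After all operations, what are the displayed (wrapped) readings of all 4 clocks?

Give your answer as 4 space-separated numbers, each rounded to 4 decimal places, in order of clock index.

Answer: 2.4000 1.2000 0.0000 10.8000

Derivation:
After op 1 sync(0): ref=0.0000 raw=[0.0000 0.0000 0.0000 0.0000]
After op 2 tick(1): ref=1.0000 raw=[1.2000 1.1000 2.0000 0.9000]
After op 3 tick(7): ref=8.0000 raw=[9.6000 8.8000 16.0000 7.2000]
After op 4 tick(4): ref=12.0000 raw=[14.4000 13.2000 24.0000 10.8000]
Wrap final raw readings (mod 12): 14.4000 mod 12 = 2.4000; 13.2000 mod 12 = 1.2000; 24.0000 mod 12 = 0.0000; 10.8000 mod 12 = 10.8000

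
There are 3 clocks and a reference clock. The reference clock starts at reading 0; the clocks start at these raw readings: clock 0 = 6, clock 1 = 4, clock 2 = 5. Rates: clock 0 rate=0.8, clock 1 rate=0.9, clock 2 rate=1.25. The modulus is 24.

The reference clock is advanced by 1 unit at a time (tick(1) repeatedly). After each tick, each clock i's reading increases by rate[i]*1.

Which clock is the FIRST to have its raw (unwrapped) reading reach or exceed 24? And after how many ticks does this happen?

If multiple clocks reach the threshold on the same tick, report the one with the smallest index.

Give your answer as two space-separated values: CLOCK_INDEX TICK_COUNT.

Answer: 2 16

Derivation:
clock 0: start=6, rate=0.8, needs 24-6 = 18; ticks = ceil(18/0.8) = ceil(22.5000) = 23; reading at tick 23 = 6 + 0.8*23 = 24.4000
clock 1: start=4, rate=0.9, needs 24-4 = 20; ticks = ceil(20/0.9) = ceil(22.2222) = 23; reading at tick 23 = 4 + 0.9*23 = 24.7000
clock 2: start=5, rate=1.25, needs 24-5 = 19; ticks = ceil(19/1.25) = ceil(15.2000) = 16; reading at tick 16 = 5 + 1.25*16 = 25.0000
Minimum tick count = 16; winners = [2]; smallest index = 2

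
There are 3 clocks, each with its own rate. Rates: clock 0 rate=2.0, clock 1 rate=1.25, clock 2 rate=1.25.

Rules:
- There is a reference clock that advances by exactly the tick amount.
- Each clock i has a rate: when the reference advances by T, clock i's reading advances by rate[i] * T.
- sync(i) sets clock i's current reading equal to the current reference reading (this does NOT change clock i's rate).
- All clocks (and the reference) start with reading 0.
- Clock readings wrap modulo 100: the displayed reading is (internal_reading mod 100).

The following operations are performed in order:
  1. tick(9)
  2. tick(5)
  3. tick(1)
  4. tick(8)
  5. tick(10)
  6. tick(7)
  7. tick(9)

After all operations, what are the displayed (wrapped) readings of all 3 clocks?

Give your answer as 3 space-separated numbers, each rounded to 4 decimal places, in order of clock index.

Answer: 98.0000 61.2500 61.2500

Derivation:
After op 1 tick(9): ref=9.0000 raw=[18.0000 11.2500 11.2500]
After op 2 tick(5): ref=14.0000 raw=[28.0000 17.5000 17.5000]
After op 3 tick(1): ref=15.0000 raw=[30.0000 18.7500 18.7500]
After op 4 tick(8): ref=23.0000 raw=[46.0000 28.7500 28.7500]
After op 5 tick(10): ref=33.0000 raw=[66.0000 41.2500 41.2500]
After op 6 tick(7): ref=40.0000 raw=[80.0000 50.0000 50.0000]
After op 7 tick(9): ref=49.0000 raw=[98.0000 61.2500 61.2500]
Wrap final raw readings (mod 100): 98.0000 mod 100 = 98.0000; 61.2500 mod 100 = 61.2500; 61.2500 mod 100 = 61.2500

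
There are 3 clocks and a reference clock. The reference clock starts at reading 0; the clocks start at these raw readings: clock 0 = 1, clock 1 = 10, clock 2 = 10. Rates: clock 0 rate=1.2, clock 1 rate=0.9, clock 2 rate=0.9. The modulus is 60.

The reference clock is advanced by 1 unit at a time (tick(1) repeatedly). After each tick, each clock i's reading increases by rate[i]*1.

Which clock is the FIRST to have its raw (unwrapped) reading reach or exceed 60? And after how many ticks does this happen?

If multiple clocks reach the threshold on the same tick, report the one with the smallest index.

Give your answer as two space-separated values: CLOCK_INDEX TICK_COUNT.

Answer: 0 50

Derivation:
clock 0: start=1, rate=1.2, needs 60-1 = 59; ticks = ceil(59/1.2) = ceil(49.1667) = 50; reading at tick 50 = 1 + 1.2*50 = 61.0000
clock 1: start=10, rate=0.9, needs 60-10 = 50; ticks = ceil(50/0.9) = ceil(55.5556) = 56; reading at tick 56 = 10 + 0.9*56 = 60.4000
clock 2: start=10, rate=0.9, needs 60-10 = 50; ticks = ceil(50/0.9) = ceil(55.5556) = 56; reading at tick 56 = 10 + 0.9*56 = 60.4000
Minimum tick count = 50; winners = [0]; smallest index = 0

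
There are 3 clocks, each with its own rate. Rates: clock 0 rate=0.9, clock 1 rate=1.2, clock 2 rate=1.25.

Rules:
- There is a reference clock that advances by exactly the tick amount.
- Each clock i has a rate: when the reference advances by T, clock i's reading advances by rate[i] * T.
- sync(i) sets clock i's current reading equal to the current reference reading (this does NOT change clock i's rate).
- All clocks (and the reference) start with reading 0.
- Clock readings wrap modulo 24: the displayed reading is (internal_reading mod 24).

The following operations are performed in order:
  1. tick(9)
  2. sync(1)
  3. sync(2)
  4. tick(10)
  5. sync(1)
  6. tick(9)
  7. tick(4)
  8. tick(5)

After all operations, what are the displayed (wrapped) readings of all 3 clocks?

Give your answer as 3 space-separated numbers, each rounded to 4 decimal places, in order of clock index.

Answer: 9.3000 16.6000 20.0000

Derivation:
After op 1 tick(9): ref=9.0000 raw=[8.1000 10.8000 11.2500]
After op 2 sync(1): ref=9.0000 raw=[8.1000 9.0000 11.2500]
After op 3 sync(2): ref=9.0000 raw=[8.1000 9.0000 9.0000]
After op 4 tick(10): ref=19.0000 raw=[17.1000 21.0000 21.5000]
After op 5 sync(1): ref=19.0000 raw=[17.1000 19.0000 21.5000]
After op 6 tick(9): ref=28.0000 raw=[25.2000 29.8000 32.7500]
After op 7 tick(4): ref=32.0000 raw=[28.8000 34.6000 37.7500]
After op 8 tick(5): ref=37.0000 raw=[33.3000 40.6000 44.0000]
Wrap final raw readings (mod 24): 33.3000 mod 24 = 9.3000; 40.6000 mod 24 = 16.6000; 44.0000 mod 24 = 20.0000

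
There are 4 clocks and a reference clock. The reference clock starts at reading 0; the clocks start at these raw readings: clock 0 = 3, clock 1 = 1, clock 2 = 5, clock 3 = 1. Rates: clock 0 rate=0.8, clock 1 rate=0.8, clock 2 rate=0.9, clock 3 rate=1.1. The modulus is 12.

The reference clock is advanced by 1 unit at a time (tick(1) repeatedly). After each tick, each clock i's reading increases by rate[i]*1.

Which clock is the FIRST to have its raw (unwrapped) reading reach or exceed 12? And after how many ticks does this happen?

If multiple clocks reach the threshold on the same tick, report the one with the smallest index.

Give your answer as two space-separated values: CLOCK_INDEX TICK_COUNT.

Answer: 2 8

Derivation:
clock 0: start=3, rate=0.8, needs 12-3 = 9; ticks = ceil(9/0.8) = ceil(11.2500) = 12; reading at tick 12 = 3 + 0.8*12 = 12.6000
clock 1: start=1, rate=0.8, needs 12-1 = 11; ticks = ceil(11/0.8) = ceil(13.7500) = 14; reading at tick 14 = 1 + 0.8*14 = 12.2000
clock 2: start=5, rate=0.9, needs 12-5 = 7; ticks = ceil(7/0.9) = ceil(7.7778) = 8; reading at tick 8 = 5 + 0.9*8 = 12.2000
clock 3: start=1, rate=1.1, needs 12-1 = 11; ticks = ceil(11/1.1) = ceil(10.0000) = 10; reading at tick 10 = 1 + 1.1*10 = 12.0000
Minimum tick count = 8; winners = [2]; smallest index = 2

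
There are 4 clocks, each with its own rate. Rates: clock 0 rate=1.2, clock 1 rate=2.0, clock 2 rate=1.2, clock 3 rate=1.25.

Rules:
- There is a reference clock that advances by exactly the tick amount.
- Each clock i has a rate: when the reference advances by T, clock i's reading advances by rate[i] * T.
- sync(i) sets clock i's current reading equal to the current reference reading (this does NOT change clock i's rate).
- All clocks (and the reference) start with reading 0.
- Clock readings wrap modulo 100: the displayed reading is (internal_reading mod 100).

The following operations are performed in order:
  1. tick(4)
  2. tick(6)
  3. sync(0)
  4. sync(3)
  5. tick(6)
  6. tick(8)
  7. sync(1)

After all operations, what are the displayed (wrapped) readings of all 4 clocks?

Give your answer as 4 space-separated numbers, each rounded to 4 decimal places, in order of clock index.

Answer: 26.8000 24.0000 28.8000 27.5000

Derivation:
After op 1 tick(4): ref=4.0000 raw=[4.8000 8.0000 4.8000 5.0000]
After op 2 tick(6): ref=10.0000 raw=[12.0000 20.0000 12.0000 12.5000]
After op 3 sync(0): ref=10.0000 raw=[10.0000 20.0000 12.0000 12.5000]
After op 4 sync(3): ref=10.0000 raw=[10.0000 20.0000 12.0000 10.0000]
After op 5 tick(6): ref=16.0000 raw=[17.2000 32.0000 19.2000 17.5000]
After op 6 tick(8): ref=24.0000 raw=[26.8000 48.0000 28.8000 27.5000]
After op 7 sync(1): ref=24.0000 raw=[26.8000 24.0000 28.8000 27.5000]
Wrap final raw readings (mod 100): 26.8000 mod 100 = 26.8000; 24.0000 mod 100 = 24.0000; 28.8000 mod 100 = 28.8000; 27.5000 mod 100 = 27.5000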